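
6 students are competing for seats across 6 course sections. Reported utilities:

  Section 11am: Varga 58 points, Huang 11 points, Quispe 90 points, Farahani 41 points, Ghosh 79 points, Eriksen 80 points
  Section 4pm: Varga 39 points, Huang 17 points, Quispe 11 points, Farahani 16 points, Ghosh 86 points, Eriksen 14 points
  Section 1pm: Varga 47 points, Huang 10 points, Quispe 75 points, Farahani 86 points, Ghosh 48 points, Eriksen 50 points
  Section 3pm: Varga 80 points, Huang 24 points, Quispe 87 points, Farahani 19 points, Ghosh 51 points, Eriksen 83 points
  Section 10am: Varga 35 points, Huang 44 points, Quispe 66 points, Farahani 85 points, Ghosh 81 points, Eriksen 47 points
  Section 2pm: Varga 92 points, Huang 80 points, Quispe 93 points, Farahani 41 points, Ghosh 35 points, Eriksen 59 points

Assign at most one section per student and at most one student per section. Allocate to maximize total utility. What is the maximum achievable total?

Maximum total: 486 points

Optimal: Varga→Section 3pm (80 points), Huang→Section 2pm (80 points), Quispe→Section 1pm (75 points), Farahani→Section 10am (85 points), Ghosh→Section 4pm (86 points), Eriksen→Section 11am (80 points) — total 80+80+75+85+86+80 = 486 points.
Max-entry greedy (repeatedly take the single best remaining cell) gives 450 points, worse by 36.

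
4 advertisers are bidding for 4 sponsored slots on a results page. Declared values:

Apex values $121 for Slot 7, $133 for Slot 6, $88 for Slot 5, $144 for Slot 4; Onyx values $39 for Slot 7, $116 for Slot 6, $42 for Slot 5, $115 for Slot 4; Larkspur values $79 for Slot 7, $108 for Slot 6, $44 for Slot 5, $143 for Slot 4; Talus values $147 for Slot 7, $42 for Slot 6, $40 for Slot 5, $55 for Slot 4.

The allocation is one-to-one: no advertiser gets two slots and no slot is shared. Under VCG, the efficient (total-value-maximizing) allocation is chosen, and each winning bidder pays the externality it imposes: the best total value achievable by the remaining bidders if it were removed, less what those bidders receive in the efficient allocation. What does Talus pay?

Talus pays $33.

Efficient allocation: Apex→Slot 5 ($88), Onyx→Slot 6 ($116), Larkspur→Slot 4 ($143), Talus→Slot 7 ($147); total welfare W = $494.
Talus receives Slot 7 at value $147, so the others get W − 147 = $347.
Without Talus: best allocation of the remaining 3 bidders over all 4 slots is Apex→Slot 7 ($121), Onyx→Slot 6 ($116), Larkspur→Slot 4 ($143), total $380.
VCG payment = (others' best without Talus) − (others' welfare with Talus) = 380 − 347 = $33.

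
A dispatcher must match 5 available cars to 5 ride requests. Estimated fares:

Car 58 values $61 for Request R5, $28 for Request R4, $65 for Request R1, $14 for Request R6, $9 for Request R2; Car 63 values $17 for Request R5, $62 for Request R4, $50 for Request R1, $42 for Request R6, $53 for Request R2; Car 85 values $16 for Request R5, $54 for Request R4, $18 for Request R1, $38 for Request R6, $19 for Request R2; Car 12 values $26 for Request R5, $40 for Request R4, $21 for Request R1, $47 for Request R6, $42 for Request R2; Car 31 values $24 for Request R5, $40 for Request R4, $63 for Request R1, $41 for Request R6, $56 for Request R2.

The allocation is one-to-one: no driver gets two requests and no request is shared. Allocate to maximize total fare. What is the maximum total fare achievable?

Max total: $278

This is a one-to-one assignment (maximum-weight bipartite matching).
Optimal: Car 58→Request R5 ($61), Car 63→Request R2 ($53), Car 85→Request R4 ($54), Car 12→Request R6 ($47), Car 31→Request R1 ($63) — total 61+53+54+47+63 = $278.
Column-greedy (each request in turn goes to its best remaining driver) gives $252, worse by 26.
Next-best assignment: Car 58→Request R5, Car 63→Request R1, Car 85→Request R4, Car 12→Request R6, Car 31→Request R2 = $268.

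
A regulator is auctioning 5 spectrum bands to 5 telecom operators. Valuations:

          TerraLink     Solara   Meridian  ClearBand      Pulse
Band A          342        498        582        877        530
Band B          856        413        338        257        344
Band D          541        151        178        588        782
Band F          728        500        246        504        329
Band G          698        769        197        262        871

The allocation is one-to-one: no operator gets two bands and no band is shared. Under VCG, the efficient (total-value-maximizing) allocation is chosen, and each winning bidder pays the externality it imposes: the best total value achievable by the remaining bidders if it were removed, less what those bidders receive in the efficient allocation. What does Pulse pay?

Efficient allocation: TerraLink→Band B ($856M), Solara→Band G ($769M), Meridian→Band F ($246M), ClearBand→Band A ($877M), Pulse→Band D ($782M); total welfare W = $3530M.
Pulse receives Band D at value $782M, so the others get W − 782 = $2748M.
Without Pulse: best allocation of the remaining 4 bidders over all 5 bands is TerraLink→Band B ($856M), Solara→Band G ($769M), Meridian→Band A ($582M), ClearBand→Band D ($588M), total $2795M.
VCG payment = (others' best without Pulse) − (others' welfare with Pulse) = 2795 − 2748 = $47M.

Pulse pays $47M.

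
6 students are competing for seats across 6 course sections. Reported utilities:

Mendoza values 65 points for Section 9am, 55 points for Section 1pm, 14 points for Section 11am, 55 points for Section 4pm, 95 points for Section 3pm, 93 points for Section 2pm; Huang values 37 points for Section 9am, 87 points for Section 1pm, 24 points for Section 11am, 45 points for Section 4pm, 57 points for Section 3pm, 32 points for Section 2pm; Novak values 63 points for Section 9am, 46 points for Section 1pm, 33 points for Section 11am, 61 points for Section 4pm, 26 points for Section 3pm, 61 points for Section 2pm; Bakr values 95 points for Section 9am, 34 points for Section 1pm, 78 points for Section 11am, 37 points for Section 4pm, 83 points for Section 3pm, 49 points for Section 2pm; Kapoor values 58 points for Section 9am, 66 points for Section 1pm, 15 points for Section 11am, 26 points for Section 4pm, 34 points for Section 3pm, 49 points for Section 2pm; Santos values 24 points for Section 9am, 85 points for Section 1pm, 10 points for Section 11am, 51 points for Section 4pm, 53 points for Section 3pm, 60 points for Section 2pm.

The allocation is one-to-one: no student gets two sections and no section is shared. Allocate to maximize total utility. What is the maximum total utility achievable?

Treat this as an assignment problem: match each student to one section.
Optimal: Mendoza→Section 3pm (95 points), Huang→Section 1pm (87 points), Novak→Section 4pm (61 points), Bakr→Section 11am (78 points), Kapoor→Section 9am (58 points), Santos→Section 2pm (60 points) — total 95+87+61+78+58+60 = 439 points.
Column-greedy (each section in turn goes to its best remaining student) gives 372 points, worse by 67.
Next-best assignment: Mendoza→Section 2pm, Huang→Section 3pm, Novak→Section 4pm, Bakr→Section 11am, Kapoor→Section 9am, Santos→Section 1pm = 432 points.
Checked against all permutations: 439 points is optimal.

Maximum total: 439 points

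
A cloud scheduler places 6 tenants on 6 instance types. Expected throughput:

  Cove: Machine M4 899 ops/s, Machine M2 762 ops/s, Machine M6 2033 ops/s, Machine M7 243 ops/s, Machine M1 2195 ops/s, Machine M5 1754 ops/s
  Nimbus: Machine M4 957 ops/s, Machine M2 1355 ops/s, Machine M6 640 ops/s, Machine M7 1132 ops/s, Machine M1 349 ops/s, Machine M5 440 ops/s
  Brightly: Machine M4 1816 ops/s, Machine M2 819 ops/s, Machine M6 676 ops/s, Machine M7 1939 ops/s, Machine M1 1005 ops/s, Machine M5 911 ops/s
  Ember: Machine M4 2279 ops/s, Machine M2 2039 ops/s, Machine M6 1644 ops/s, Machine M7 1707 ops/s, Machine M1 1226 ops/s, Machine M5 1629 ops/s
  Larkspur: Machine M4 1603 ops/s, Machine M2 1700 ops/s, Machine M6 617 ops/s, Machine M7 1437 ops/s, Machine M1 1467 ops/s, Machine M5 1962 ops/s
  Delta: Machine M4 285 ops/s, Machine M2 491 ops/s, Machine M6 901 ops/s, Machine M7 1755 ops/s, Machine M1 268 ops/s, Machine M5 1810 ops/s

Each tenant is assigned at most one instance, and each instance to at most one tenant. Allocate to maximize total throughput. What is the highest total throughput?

Max total: 10883 ops/s

Optimal: Cove→Machine M6 (2033 ops/s), Nimbus→Machine M2 (1355 ops/s), Brightly→Machine M7 (1939 ops/s), Ember→Machine M4 (2279 ops/s), Larkspur→Machine M1 (1467 ops/s), Delta→Machine M5 (1810 ops/s) — total 2033+1355+1939+2279+1467+1810 = 10883 ops/s.
Column-greedy (each instance in turn goes to its best remaining tenant) gives 10110 ops/s, worse by 773.
Next-best assignment: Cove→Machine M1, Nimbus→Machine M2, Brightly→Machine M4, Ember→Machine M6, Larkspur→Machine M5, Delta→Machine M7 = 10727 ops/s.
Swapping Ember↔Nimbus (Ember→Machine M2 2039 ops/s, Nimbus→Machine M4 957 ops/s) loses 638.
No other one-to-one assignment exceeds 10883 ops/s.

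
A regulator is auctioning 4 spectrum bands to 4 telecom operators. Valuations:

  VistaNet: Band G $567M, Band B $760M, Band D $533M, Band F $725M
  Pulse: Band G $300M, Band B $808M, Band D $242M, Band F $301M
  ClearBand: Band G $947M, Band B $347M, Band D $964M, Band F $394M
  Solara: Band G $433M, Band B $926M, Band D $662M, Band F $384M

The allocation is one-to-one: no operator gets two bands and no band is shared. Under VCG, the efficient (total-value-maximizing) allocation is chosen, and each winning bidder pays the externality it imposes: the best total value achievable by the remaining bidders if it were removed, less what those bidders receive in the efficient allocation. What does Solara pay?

Solara pays $17M.

Efficient allocation: VistaNet→Band F ($725M), Pulse→Band B ($808M), ClearBand→Band G ($947M), Solara→Band D ($662M); total welfare W = $3142M.
Solara receives Band D at value $662M, so the others get W − 662 = $2480M.
Without Solara: best allocation of the remaining 3 bidders over all 4 bands is VistaNet→Band F ($725M), Pulse→Band B ($808M), ClearBand→Band D ($964M), total $2497M.
VCG payment = (others' best without Solara) − (others' welfare with Solara) = 2497 − 2480 = $17M.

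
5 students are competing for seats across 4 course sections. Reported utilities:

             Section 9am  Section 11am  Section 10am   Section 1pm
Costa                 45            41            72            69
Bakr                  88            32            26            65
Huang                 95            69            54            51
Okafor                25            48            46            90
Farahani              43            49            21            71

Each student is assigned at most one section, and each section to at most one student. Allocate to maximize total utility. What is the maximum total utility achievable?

Optimal: Bakr→Section 9am (88 points), Huang→Section 11am (69 points), Costa→Section 10am (72 points), Okafor→Section 1pm (90 points) — total 88+69+72+90 = 319 points.
Max-entry greedy (repeatedly take the single best remaining cell) gives 306 points, worse by 13.
Swapping Costa↔Okafor (Costa→Section 1pm 69 points, Okafor→Section 10am 46 points) loses 47.
Every other assignment is strictly worse.

Maximum total: 319 points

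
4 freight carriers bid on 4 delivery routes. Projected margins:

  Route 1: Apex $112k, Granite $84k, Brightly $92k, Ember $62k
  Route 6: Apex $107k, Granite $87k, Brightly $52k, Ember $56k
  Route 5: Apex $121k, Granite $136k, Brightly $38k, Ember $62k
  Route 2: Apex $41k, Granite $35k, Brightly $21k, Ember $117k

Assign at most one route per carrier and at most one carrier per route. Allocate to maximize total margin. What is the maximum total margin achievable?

Optimal: Apex→Route 6 ($107k), Granite→Route 5 ($136k), Brightly→Route 1 ($92k), Ember→Route 2 ($117k) — total 107+136+92+117 = $452k.
Column-greedy (each route in turn goes to its best remaining carrier) gives $282k, worse by 170.
Next-best assignment: Apex→Route 1, Granite→Route 5, Brightly→Route 6, Ember→Route 2 = $417k.
Swapping Granite↔Apex (Granite→Route 6 $87k, Apex→Route 5 $121k) loses 35.

Max total: $452k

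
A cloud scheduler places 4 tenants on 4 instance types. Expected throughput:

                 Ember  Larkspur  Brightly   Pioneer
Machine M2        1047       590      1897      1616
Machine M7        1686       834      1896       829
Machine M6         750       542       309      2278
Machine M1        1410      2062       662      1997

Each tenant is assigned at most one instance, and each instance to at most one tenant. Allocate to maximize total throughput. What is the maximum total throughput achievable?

This is the linear assignment problem.
Optimal: Ember→Machine M7 (1686 ops/s), Larkspur→Machine M1 (2062 ops/s), Brightly→Machine M2 (1897 ops/s), Pioneer→Machine M6 (2278 ops/s) — total 1686+2062+1897+2278 = 7923 ops/s.

Maximum total: 7923 ops/s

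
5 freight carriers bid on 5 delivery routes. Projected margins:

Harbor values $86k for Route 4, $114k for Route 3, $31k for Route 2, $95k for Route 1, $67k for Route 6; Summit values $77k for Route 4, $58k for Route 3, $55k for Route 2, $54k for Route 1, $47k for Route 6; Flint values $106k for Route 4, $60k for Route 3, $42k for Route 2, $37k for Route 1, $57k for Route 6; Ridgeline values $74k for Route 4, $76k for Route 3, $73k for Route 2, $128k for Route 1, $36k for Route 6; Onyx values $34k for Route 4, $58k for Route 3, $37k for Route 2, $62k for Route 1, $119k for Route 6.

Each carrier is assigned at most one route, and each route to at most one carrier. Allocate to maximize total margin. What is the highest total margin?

Maximum total: $522k

This is a one-to-one assignment (maximum-weight bipartite matching).
Optimal: Harbor→Route 3 ($114k), Summit→Route 2 ($55k), Flint→Route 4 ($106k), Ridgeline→Route 1 ($128k), Onyx→Route 6 ($119k) — total 114+55+106+128+119 = $522k.
Column-greedy (each route in turn goes to its best remaining carrier) gives $402k, worse by 120.
Next-best assignment: Harbor→Route 3, Summit→Route 4, Flint→Route 2, Ridgeline→Route 1, Onyx→Route 6 = $480k.
Checked against all permutations: $522k is optimal.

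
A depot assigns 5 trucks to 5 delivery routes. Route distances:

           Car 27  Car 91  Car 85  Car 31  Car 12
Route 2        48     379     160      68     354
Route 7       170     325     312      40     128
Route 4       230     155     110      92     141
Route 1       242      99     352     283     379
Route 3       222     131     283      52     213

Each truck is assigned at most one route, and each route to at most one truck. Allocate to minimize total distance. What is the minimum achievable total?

This is a one-to-one assignment (minimum-cost bipartite matching).
Optimal: Car 27→Route 2 (48 km), Car 91→Route 1 (99 km), Car 85→Route 4 (110 km), Car 31→Route 3 (52 km), Car 12→Route 7 (128 km) — total 48+99+110+52+128 = 437 km.
Row-greedy (each truck in turn takes its cheapest remaining route) gives 510 km, worse by 73.
Next-best assignment: Car 27→Route 2, Car 91→Route 1, Car 85→Route 4, Car 31→Route 7, Car 12→Route 3 = 510 km.
Swapping Car 91↔Car 31 (Car 91→Route 3 131 km, Car 31→Route 1 283 km) adds 263.
No other one-to-one assignment undercuts 437 km.

Minimum total: 437 km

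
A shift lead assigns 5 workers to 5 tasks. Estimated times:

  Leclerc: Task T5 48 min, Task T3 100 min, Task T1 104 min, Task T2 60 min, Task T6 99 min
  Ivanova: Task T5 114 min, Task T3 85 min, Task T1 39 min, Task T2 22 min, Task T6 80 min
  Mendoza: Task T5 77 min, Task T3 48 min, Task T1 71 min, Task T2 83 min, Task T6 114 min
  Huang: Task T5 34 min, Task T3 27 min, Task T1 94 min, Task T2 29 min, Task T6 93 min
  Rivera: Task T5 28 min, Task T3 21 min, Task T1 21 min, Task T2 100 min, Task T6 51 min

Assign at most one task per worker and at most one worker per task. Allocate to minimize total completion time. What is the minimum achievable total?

Minimum total: 215 min

Optimal: Leclerc→Task T5 (48 min), Ivanova→Task T1 (39 min), Mendoza→Task T3 (48 min), Huang→Task T2 (29 min), Rivera→Task T6 (51 min) — total 48+39+48+29+51 = 215 min.
Column-greedy (each task in turn goes to its cheapest remaining worker) gives 268 min, worse by 53.
Swapping Rivera↔Leclerc (Rivera→Task T5 28 min, Leclerc→Task T6 99 min) adds 28.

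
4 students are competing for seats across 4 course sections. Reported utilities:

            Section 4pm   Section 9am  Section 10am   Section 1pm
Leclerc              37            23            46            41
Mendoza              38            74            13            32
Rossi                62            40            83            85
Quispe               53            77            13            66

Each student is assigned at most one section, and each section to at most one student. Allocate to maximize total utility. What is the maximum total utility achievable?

Max total: 260 points

Optimal: Leclerc→Section 4pm (37 points), Mendoza→Section 9am (74 points), Rossi→Section 10am (83 points), Quispe→Section 1pm (66 points) — total 37+74+83+66 = 260 points.
Column-greedy (each section in turn goes to its best remaining student) gives 217 points, worse by 43.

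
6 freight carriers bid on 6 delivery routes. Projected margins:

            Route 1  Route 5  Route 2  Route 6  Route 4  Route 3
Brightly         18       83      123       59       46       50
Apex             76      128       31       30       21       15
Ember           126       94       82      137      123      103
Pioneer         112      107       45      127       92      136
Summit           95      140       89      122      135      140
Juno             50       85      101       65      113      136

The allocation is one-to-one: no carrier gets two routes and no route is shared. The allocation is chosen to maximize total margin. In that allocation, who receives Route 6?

Optimal: Brightly→Route 2 ($123k), Apex→Route 5 ($128k), Ember→Route 1 ($126k), Pioneer→Route 6 ($127k), Summit→Route 4 ($135k), Juno→Route 3 ($136k) — total 123+128+126+127+135+136 = $775k.
Max-entry greedy (repeatedly take the single best remaining cell) gives $725k, worse by 50.
Swapping Ember↔Pioneer (Ember→Route 6 $137k, Pioneer→Route 1 $112k) loses 4.
Pioneer's own top route is Route 3 ($136k), but forcing Pioneer→Route 3 and reassigning the rest optimally gives only $748k — worse by 27.

Pioneer receives Route 6.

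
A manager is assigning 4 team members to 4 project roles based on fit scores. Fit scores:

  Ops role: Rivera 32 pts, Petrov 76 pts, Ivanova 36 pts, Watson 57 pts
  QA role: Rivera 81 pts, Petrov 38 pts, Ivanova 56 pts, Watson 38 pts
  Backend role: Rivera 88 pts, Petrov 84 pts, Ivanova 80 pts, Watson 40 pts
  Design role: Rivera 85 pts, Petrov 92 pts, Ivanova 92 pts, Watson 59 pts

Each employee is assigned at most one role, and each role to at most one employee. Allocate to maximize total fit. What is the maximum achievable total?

This is the linear assignment problem.
Optimal: Rivera→QA role (81 pts), Petrov→Backend role (84 pts), Ivanova→Design role (92 pts), Watson→Ops role (57 pts) — total 81+84+92+57 = 314 pts.
Row-greedy (each employee in turn takes its best remaining role) gives 293 pts, worse by 21.
Next-best assignment: Rivera→QA role, Petrov→Design role, Ivanova→Backend role, Watson→Ops role = 310 pts.
Swapping Rivera↔Petrov (Rivera→Backend role 88 pts, Petrov→QA role 38 pts) loses 39.

Maximum total: 314 pts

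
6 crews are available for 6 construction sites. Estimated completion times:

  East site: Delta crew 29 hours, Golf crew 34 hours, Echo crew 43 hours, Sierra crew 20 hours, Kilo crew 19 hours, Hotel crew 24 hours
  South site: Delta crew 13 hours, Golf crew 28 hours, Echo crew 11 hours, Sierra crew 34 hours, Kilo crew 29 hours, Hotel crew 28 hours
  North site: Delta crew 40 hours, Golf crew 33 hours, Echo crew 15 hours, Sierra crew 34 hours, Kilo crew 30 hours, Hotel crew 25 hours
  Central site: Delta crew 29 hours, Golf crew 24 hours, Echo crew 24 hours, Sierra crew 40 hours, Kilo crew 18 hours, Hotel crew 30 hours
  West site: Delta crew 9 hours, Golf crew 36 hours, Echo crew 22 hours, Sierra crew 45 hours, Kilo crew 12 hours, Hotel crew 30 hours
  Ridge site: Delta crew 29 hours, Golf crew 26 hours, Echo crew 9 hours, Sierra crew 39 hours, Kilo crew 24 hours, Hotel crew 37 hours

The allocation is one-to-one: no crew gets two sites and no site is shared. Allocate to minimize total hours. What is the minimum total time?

This is the linear assignment problem.
Optimal: Delta crew→South site (13 hours), Golf crew→Central site (24 hours), Echo crew→Ridge site (9 hours), Sierra crew→East site (20 hours), Kilo crew→West site (12 hours), Hotel crew→North site (25 hours) — total 13+24+9+20+12+25 = 103 hours.
Min-entry greedy (repeatedly take the single cheapest remaining cell) gives 109 hours, worse by 6.
Next-best assignment: Delta crew→West site, Golf crew→South site, Echo crew→Ridge site, Sierra crew→East site, Kilo crew→Central site, Hotel crew→North site = 109 hours.
Swapping Kilo crew↔Hotel crew (Kilo crew→North site 30 hours, Hotel crew→West site 30 hours) adds 23.

Minimum total: 103 hours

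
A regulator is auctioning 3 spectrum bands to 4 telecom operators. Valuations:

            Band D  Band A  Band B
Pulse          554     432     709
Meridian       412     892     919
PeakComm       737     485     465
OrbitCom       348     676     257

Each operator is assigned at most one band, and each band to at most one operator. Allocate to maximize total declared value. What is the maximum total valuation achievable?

Max total: $2338M

Optimal: PeakComm→Band D ($737M), Meridian→Band A ($892M), Pulse→Band B ($709M) — total 737+892+709 = $2338M.
Max-entry greedy (repeatedly take the single best remaining cell) gives $2332M, worse by 6.
Next-best assignment: PeakComm→Band D, OrbitCom→Band A, Meridian→Band B = $2332M.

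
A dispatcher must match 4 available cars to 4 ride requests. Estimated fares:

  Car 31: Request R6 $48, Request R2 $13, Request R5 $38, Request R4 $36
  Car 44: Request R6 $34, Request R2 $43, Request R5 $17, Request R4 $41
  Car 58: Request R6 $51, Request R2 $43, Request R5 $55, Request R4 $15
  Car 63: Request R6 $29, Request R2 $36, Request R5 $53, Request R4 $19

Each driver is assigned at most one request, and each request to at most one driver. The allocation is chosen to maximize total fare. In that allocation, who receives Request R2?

This is a one-to-one assignment (maximum-weight bipartite matching).
Optimal: Car 31→Request R6 ($48), Car 44→Request R4 ($41), Car 58→Request R2 ($43), Car 63→Request R5 ($53) — total 48+41+43+53 = $185.
Checked against all permutations: $185 is optimal.
Car 58's own top request is Request R5 ($55), but forcing Car 58→Request R5 and reassigning the rest optimally gives only $180 — worse by 5.

Car 58 receives Request R2.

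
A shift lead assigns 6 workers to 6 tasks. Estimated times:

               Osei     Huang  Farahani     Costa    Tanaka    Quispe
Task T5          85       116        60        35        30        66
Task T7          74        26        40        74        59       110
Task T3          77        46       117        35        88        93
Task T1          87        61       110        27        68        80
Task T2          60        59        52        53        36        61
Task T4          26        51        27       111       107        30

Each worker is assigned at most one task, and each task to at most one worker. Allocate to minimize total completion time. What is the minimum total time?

This is a one-to-one assignment (minimum-cost bipartite matching).
Optimal: Osei→Task T4 (26 min), Huang→Task T3 (46 min), Farahani→Task T7 (40 min), Costa→Task T1 (27 min), Tanaka→Task T5 (30 min), Quispe→Task T2 (61 min) — total 26+46+40+27+30+61 = 230 min.
Min-entry greedy (repeatedly take the single cheapest remaining cell) gives 254 min, worse by 24.
Next-best assignment: Osei→Task T2, Huang→Task T3, Farahani→Task T7, Costa→Task T1, Tanaka→Task T5, Quispe→Task T4 = 233 min.

Minimum total: 230 min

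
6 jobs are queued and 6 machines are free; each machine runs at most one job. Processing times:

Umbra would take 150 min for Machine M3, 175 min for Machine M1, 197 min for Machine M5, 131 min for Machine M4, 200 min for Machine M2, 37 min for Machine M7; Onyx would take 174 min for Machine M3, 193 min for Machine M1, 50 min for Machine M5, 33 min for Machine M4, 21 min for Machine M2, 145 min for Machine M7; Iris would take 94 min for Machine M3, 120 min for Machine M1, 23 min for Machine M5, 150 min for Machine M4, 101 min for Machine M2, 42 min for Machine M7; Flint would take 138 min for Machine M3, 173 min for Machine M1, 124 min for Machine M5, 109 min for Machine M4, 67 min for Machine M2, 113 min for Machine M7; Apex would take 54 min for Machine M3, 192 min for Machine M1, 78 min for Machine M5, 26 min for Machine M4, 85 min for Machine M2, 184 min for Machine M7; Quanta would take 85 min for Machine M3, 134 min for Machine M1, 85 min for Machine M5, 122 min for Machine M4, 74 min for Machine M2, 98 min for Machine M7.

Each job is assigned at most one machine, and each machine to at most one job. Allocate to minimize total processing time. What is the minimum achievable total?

Min total: 348 min

Treat this as an assignment problem: match each job to one machine.
Optimal: Umbra→Machine M7 (37 min), Onyx→Machine M4 (33 min), Iris→Machine M5 (23 min), Flint→Machine M2 (67 min), Apex→Machine M3 (54 min), Quanta→Machine M1 (134 min) — total 37+33+23+67+54+134 = 348 min.
Row-greedy (each job in turn takes its cheapest remaining machine) gives 378 min, worse by 30.
Next-best assignment: Umbra→Machine M7, Onyx→Machine M2, Iris→Machine M5, Flint→Machine M1, Apex→Machine M4, Quanta→Machine M3 = 365 min.
Swapping Umbra↔Onyx (Umbra→Machine M4 131 min, Onyx→Machine M7 145 min) adds 206.
No other one-to-one assignment undercuts 348 min.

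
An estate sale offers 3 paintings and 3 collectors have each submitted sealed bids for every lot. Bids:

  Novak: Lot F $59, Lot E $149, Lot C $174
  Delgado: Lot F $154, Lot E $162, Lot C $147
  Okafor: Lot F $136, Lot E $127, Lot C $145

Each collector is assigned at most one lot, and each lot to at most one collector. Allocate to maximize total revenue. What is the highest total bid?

This is a one-to-one assignment (maximum-weight bipartite matching).
Optimal: Novak→Lot C ($174), Delgado→Lot E ($162), Okafor→Lot F ($136) — total 174+162+136 = $472.
Column-greedy (each lot in turn goes to its best remaining collector) gives $448, worse by 24.

Max total: $472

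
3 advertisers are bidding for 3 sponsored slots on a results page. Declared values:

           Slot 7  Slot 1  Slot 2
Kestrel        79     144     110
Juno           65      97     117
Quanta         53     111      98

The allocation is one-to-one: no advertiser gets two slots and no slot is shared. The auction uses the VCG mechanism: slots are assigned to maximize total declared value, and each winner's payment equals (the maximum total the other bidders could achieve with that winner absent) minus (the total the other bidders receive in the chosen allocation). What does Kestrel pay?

Efficient allocation: Kestrel→Slot 1 ($144), Juno→Slot 2 ($117), Quanta→Slot 7 ($53); total welfare W = $314.
Kestrel receives Slot 1 at value $144, so the others get W − 144 = $170.
Without Kestrel: best allocation of the remaining 2 bidders over all 3 slots is Juno→Slot 2 ($117), Quanta→Slot 1 ($111), total $228.
VCG payment = (others' best without Kestrel) − (others' welfare with Kestrel) = 228 − 170 = $58.

Kestrel pays $58.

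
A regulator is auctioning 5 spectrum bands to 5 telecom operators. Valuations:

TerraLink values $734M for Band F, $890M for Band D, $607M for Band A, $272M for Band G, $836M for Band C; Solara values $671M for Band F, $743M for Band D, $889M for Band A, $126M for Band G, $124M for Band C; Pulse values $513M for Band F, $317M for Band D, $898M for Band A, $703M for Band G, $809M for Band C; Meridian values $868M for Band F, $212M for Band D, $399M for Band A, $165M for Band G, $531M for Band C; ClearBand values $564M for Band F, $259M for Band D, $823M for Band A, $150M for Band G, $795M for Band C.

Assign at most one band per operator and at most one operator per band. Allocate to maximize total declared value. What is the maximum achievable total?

Max total: $4145M

This is the linear assignment problem.
Optimal: TerraLink→Band D ($890M), Solara→Band A ($889M), Pulse→Band G ($703M), Meridian→Band F ($868M), ClearBand→Band C ($795M) — total 890+889+703+868+795 = $4145M.
Max-entry greedy (repeatedly take the single best remaining cell) gives $3577M, worse by 568.
Next-best assignment: TerraLink→Band C, Solara→Band D, Pulse→Band G, Meridian→Band F, ClearBand→Band A = $3973M.
No other one-to-one assignment exceeds $4145M.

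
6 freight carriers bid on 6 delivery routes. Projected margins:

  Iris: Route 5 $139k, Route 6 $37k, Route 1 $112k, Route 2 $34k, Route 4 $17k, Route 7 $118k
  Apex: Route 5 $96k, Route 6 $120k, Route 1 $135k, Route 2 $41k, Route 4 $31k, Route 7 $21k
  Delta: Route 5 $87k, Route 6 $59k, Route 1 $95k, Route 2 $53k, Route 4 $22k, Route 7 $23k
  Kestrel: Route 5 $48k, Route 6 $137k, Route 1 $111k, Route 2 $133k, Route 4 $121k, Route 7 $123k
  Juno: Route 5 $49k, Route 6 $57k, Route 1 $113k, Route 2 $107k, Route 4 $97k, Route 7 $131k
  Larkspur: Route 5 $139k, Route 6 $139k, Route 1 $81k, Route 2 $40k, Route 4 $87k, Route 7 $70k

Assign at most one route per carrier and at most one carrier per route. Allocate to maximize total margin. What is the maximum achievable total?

Max total: $718k

This is a one-to-one assignment (maximum-weight bipartite matching).
Optimal: Iris→Route 5 ($139k), Apex→Route 1 ($135k), Delta→Route 2 ($53k), Kestrel→Route 4 ($121k), Juno→Route 7 ($131k), Larkspur→Route 6 ($139k) — total 139+135+53+121+131+139 = $718k.
Max-entry greedy (repeatedly take the single best remaining cell) gives $699k, worse by 19.
Next-best assignment: Iris→Route 7, Apex→Route 1, Delta→Route 5, Kestrel→Route 2, Juno→Route 4, Larkspur→Route 6 = $709k.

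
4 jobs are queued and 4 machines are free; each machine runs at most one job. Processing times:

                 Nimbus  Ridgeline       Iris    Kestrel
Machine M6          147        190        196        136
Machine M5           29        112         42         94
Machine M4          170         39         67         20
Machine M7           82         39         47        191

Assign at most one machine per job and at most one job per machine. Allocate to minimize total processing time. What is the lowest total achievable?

Minimum total: 248 min

This is the linear assignment problem.
Optimal: Nimbus→Machine M6 (147 min), Ridgeline→Machine M7 (39 min), Iris→Machine M5 (42 min), Kestrel→Machine M4 (20 min) — total 147+39+42+20 = 248 min.
Row-greedy (each job in turn takes its cheapest remaining machine) gives 251 min, worse by 3.
Swapping Iris↔Kestrel (Iris→Machine M4 67 min, Kestrel→Machine M5 94 min) adds 99.
No other one-to-one assignment undercuts 248 min.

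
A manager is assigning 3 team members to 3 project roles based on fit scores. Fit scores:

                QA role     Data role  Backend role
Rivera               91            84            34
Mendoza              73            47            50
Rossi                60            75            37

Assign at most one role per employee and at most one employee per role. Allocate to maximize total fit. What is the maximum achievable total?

This is a one-to-one assignment (maximum-weight bipartite matching).
Optimal: Rivera→QA role (91 pts), Mendoza→Backend role (50 pts), Rossi→Data role (75 pts) — total 91+50+75 = 216 pts.
Next-best assignment: Rivera→Data role, Mendoza→QA role, Rossi→Backend role = 194 pts.
Checked against all permutations: 216 pts is optimal.

Max total: 216 pts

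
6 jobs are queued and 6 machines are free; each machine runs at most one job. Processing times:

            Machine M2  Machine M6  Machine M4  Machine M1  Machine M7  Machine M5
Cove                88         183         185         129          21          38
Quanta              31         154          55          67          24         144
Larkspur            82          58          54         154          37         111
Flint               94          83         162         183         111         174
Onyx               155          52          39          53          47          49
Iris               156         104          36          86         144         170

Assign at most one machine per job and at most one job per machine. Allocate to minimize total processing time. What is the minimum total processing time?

Minimum total: 278 min

This is a one-to-one assignment (minimum-cost bipartite matching).
Optimal: Cove→Machine M5 (38 min), Quanta→Machine M2 (31 min), Larkspur→Machine M7 (37 min), Flint→Machine M6 (83 min), Onyx→Machine M1 (53 min), Iris→Machine M4 (36 min) — total 38+31+37+83+53+36 = 278 min.
Min-entry greedy (repeatedly take the single cheapest remaining cell) gives 378 min, worse by 100.
Every other assignment is strictly worse.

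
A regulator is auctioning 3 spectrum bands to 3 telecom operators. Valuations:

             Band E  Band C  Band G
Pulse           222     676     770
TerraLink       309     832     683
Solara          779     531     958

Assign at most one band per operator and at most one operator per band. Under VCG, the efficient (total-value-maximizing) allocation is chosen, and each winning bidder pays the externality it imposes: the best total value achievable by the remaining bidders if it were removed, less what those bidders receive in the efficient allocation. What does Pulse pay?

Pulse pays $179M.

Efficient allocation: Pulse→Band G ($770M), TerraLink→Band C ($832M), Solara→Band E ($779M); total welfare W = $2381M.
Pulse receives Band G at value $770M, so the others get W − 770 = $1611M.
Without Pulse: best allocation of the remaining 2 bidders over all 3 bands is TerraLink→Band C ($832M), Solara→Band G ($958M), total $1790M.
VCG payment = (others' best without Pulse) − (others' welfare with Pulse) = 1790 − 1611 = $179M.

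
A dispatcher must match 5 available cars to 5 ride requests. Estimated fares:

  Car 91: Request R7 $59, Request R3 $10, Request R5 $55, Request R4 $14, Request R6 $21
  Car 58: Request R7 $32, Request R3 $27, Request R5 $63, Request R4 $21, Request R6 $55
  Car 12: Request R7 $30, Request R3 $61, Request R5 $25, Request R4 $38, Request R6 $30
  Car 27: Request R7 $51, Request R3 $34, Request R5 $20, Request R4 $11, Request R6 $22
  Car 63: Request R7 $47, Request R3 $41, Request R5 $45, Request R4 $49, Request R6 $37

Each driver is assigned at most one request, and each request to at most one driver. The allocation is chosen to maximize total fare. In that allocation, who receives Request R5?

Car 91 receives Request R5.

Optimal: Car 91→Request R5 ($55), Car 58→Request R6 ($55), Car 12→Request R3 ($61), Car 27→Request R7 ($51), Car 63→Request R4 ($49) — total 55+55+61+51+49 = $271.
Swapping Car 27↔Car 63 (Car 27→Request R4 $11, Car 63→Request R7 $47) loses 42.
Car 91's own top request is Request R7 ($59), but forcing Car 91→Request R7 and reassigning the rest optimally gives only $254 — worse by 17.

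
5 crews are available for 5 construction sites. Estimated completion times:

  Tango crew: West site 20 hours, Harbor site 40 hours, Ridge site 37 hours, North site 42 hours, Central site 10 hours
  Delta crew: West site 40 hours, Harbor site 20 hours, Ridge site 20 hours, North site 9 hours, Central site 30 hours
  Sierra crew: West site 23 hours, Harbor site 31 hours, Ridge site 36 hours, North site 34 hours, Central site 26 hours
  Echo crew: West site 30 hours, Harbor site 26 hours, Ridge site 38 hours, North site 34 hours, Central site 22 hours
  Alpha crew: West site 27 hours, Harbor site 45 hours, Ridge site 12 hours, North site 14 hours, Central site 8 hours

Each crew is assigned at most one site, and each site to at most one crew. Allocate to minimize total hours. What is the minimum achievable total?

Optimal: Tango crew→Central site (10 hours), Delta crew→North site (9 hours), Sierra crew→West site (23 hours), Echo crew→Harbor site (26 hours), Alpha crew→Ridge site (12 hours) — total 10+9+23+26+12 = 80 hours.
Column-greedy (each site in turn goes to its cheapest remaining crew) gives 108 hours, worse by 28.
Next-best assignment: Tango crew→Central site, Delta crew→North site, Sierra crew→Harbor site, Echo crew→West site, Alpha crew→Ridge site = 92 hours.
Swapping Sierra crew↔Alpha crew (Sierra crew→Ridge site 36 hours, Alpha crew→West site 27 hours) adds 28.

Min total: 80 hours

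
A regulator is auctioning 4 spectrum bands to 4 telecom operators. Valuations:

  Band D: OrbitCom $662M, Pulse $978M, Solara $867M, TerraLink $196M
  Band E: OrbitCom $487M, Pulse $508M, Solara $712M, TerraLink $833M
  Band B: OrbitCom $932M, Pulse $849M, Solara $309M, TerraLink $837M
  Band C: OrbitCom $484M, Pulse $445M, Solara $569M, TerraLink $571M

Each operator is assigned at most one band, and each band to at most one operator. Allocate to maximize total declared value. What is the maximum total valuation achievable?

Max total: $3312M

Optimal: OrbitCom→Band B ($932M), Pulse→Band D ($978M), Solara→Band C ($569M), TerraLink→Band E ($833M) — total 932+978+569+833 = $3312M.
Row-greedy (each operator in turn takes its best remaining band) gives $3193M, worse by 119.
Every other assignment is strictly worse.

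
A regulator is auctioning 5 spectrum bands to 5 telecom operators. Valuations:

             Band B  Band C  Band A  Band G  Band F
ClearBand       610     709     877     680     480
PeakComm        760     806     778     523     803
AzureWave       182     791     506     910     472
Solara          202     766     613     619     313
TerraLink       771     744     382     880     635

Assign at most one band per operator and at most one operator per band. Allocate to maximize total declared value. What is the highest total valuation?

Optimal: ClearBand→Band A ($877M), PeakComm→Band F ($803M), AzureWave→Band G ($910M), Solara→Band C ($766M), TerraLink→Band B ($771M) — total 877+803+910+766+771 = $4127M.
Row-greedy (each operator in turn takes its best remaining band) gives $3677M, worse by 450.
Next-best assignment: ClearBand→Band A, PeakComm→Band B, AzureWave→Band G, Solara→Band C, TerraLink→Band F = $3948M.
Every other assignment is strictly worse.

Max total: $4127M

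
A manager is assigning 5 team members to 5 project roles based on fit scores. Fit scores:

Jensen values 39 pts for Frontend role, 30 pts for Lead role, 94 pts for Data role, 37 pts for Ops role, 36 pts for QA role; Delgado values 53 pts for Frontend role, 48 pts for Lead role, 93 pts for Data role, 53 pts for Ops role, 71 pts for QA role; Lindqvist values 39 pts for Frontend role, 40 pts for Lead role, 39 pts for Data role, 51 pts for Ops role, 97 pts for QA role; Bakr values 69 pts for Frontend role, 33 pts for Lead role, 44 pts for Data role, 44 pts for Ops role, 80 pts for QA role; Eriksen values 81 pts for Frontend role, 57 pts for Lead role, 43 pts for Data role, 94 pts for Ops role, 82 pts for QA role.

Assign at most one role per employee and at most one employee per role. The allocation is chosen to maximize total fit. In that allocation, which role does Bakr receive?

Bakr receives Frontend role.

Optimal: Jensen→Data role (94 pts), Delgado→Lead role (48 pts), Lindqvist→QA role (97 pts), Bakr→Frontend role (69 pts), Eriksen→Ops role (94 pts) — total 94+48+97+69+94 = 402 pts.
Row-greedy (each employee in turn takes its best remaining role) gives 342 pts, worse by 60.
Checked against all permutations: 402 pts is optimal.
Bakr's own top role is QA role (80 pts), but forcing Bakr→QA role and reassigning the rest optimally gives only 361 pts — worse by 41.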